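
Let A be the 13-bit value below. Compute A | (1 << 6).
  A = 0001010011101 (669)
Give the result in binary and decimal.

Mask = 1 << 6 = 0000001000000
Bit 6 of A is 0, so OR-ing with the mask flips it to 1.
  0001010011101
| 0000001000000
---------------
  0001011011101

Answer: 0001011011101 (733)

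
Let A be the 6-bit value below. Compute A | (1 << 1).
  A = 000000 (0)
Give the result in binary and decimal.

Mask = 1 << 1 = 000010
Bit 1 of A is 0, so OR-ing with the mask flips it to 1.
  000000
| 000010
--------
  000010

Answer: 000010 (2)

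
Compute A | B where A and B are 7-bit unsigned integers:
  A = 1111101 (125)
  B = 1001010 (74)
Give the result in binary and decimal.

Apply | to each column (1 where either bit is 1):
  1111101
| 1001010
---------
  1111111

Answer: 1111111 (127)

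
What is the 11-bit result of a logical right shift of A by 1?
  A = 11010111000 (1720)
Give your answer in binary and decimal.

Logical shift right by 1: drop the bottom 1 bit(s), prepend 1 zero(s) on the left.
  11010111000  ->  keep [1101011100], discard [0], prepend 0
= 01101011100

Answer: 01101011100 (860)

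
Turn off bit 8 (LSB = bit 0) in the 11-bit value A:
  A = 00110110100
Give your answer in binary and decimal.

Mask = ~(1 << 8) = 11011111111
Bit 8 of A is 1, so AND-ing with the mask clears it to 0.
  00110110100
& 11011111111
-------------
  00010110100

Answer: 00010110100 (180)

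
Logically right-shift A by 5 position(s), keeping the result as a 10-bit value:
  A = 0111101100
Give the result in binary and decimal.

Logical shift right by 5: drop the bottom 5 bit(s), prepend 5 zero(s) on the left.
  0111101100  ->  keep [01111], discard [01100], prepend 00000
= 0000001111

Answer: 0000001111 (15)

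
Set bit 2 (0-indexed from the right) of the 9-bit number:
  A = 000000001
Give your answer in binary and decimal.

Mask = 1 << 2 = 000000100
Bit 2 of A is 0, so OR-ing with the mask flips it to 1.
  000000001
| 000000100
-----------
  000000101

Answer: 000000101 (5)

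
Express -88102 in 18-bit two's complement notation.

1. Binary of +88102:  010101100000100110
2. Invert bits:     101010011111011001
3. Add 1:           101010011111011010

Answer: 101010011111011010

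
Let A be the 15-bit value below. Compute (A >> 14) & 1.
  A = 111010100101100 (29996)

Bit 14 is the 15th from the right.
  111010100101100
  ^
That bit is 1.

Answer: 1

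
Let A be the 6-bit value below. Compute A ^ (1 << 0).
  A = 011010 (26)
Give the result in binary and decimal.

Mask = 1 << 0 = 000001
Bit 0 of A is 0; XOR with the mask flips it to 1.
  011010
^ 000001
--------
  011011

Answer: 011011 (27)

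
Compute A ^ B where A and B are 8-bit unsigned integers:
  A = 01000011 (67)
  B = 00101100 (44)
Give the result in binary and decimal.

Apply ^ to each column (1 where bits differ):
  01000011
^ 00101100
----------
  01101111

Answer: 01101111 (111)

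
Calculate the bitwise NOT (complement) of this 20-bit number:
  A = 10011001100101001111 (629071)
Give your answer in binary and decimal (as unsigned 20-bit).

Flip each bit (0->1, 1->0):
  10011001100101001111
  01100110011010110000

Answer: 01100110011010110000 (419504)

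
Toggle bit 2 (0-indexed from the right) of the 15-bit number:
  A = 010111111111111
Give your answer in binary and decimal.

Mask = 1 << 2 = 000000000000100
Bit 2 of A is 1; XOR with the mask flips it to 0.
  010111111111111
^ 000000000000100
-----------------
  010111111111011

Answer: 010111111111011 (12283)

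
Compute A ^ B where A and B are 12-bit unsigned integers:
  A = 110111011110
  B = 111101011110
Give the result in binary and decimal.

Apply ^ to each column (1 where bits differ):
  110111011110
^ 111101011110
--------------
  001010000000

Answer: 001010000000 (640)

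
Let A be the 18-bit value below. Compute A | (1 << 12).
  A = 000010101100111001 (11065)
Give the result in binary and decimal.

Mask = 1 << 12 = 000001000000000000
Bit 12 of A is 0, so OR-ing with the mask flips it to 1.
  000010101100111001
| 000001000000000000
--------------------
  000011101100111001

Answer: 000011101100111001 (15161)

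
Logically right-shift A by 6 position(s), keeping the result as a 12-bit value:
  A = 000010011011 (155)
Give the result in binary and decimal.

Logical shift right by 6: drop the bottom 6 bit(s), prepend 6 zero(s) on the left.
  000010011011  ->  keep [000010], discard [011011], prepend 000000
= 000000000010

Answer: 000000000010 (2)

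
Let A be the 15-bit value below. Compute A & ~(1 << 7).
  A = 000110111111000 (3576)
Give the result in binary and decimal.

Mask = ~(1 << 7) = 111111101111111
Bit 7 of A is 1, so AND-ing with the mask clears it to 0.
  000110111111000
& 111111101111111
-----------------
  000110101111000

Answer: 000110101111000 (3448)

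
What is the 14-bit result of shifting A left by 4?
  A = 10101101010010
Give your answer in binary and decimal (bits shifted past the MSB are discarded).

Shift left by 4: drop the top 4 bit(s), append 4 zero(s) on the right.
  10101101010010  ->  discard [1010], keep [1101010010], append 0000
= 11010100100000

Answer: 11010100100000 (13600)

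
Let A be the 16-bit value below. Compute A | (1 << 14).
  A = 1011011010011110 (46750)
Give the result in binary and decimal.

Mask = 1 << 14 = 0100000000000000
Bit 14 of A is 0, so OR-ing with the mask flips it to 1.
  1011011010011110
| 0100000000000000
------------------
  1111011010011110

Answer: 1111011010011110 (63134)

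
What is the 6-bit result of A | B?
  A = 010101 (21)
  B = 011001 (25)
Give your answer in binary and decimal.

Apply | to each column (1 where either bit is 1):
  010101
| 011001
--------
  011101

Answer: 011101 (29)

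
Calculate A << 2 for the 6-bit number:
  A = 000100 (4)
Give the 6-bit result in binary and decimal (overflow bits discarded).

Shift left by 2: drop the top 2 bit(s), append 2 zero(s) on the right.
  000100  ->  discard [00], keep [0100], append 00
= 010000

Answer: 010000 (16)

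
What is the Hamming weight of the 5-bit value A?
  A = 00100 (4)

00100
1-bits at positions (from bit 0 = LSB): 2
Count = 1

Answer: 1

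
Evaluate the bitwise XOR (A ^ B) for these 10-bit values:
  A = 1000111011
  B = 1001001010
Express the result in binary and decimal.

Apply ^ to each column (1 where bits differ):
  1000111011
^ 1001001010
------------
  0001110001

Answer: 0001110001 (113)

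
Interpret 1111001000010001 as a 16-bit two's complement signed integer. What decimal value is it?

MSB is 1, so the value is negative. Find the magnitude:
1. Invert bits:  0000110111101110
2. Add 1:        0000110111101111  = 3567
3. Apply sign:   -3567

Answer: -3567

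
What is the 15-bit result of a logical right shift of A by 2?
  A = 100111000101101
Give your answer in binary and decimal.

Logical shift right by 2: drop the bottom 2 bit(s), prepend 2 zero(s) on the left.
  100111000101101  ->  keep [1001110001011], discard [01], prepend 00
= 001001110001011

Answer: 001001110001011 (5003)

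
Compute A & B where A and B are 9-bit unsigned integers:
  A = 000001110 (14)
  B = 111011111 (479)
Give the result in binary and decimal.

Apply & to each column (1 only where both bits are 1):
  000001110
& 111011111
-----------
  000001110

Answer: 000001110 (14)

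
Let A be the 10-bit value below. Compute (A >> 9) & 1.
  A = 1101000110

Bit 9 is the 10th from the right.
  1101000110
  ^
That bit is 1.

Answer: 1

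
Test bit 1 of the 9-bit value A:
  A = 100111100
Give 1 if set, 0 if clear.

Bit 1 is the 2nd from the right.
  100111100
         ^
That bit is 0.

Answer: 0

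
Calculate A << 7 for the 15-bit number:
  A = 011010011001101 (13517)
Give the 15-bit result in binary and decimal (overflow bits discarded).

Shift left by 7: drop the top 7 bit(s), append 7 zero(s) on the right.
  011010011001101  ->  discard [0110100], keep [11001101], append 0000000
= 110011010000000

Answer: 110011010000000 (26240)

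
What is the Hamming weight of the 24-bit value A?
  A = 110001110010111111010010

110001110010111111010010
1-bits at positions (from bit 0 = LSB): 1, 4, 6, 7, 8, 9, 10, 11, 13, 16, 17, 18, 22, 23
Count = 14

Answer: 14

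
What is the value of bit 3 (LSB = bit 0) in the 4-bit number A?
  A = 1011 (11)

Bit 3 is the 4th from the right.
  1011
  ^
That bit is 1.

Answer: 1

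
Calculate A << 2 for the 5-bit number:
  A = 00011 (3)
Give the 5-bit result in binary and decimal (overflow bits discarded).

Shift left by 2: drop the top 2 bit(s), append 2 zero(s) on the right.
  00011  ->  discard [00], keep [011], append 00
= 01100

Answer: 01100 (12)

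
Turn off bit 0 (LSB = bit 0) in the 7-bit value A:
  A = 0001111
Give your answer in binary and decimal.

Mask = ~(1 << 0) = 1111110
Bit 0 of A is 1, so AND-ing with the mask clears it to 0.
  0001111
& 1111110
---------
  0001110

Answer: 0001110 (14)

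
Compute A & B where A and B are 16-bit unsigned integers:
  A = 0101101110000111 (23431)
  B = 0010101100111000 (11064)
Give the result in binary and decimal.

Apply & to each column (1 only where both bits are 1):
  0101101110000111
& 0010101100111000
------------------
  0000101100000000

Answer: 0000101100000000 (2816)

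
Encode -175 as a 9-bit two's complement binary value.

1. Binary of +175:  010101111
2. Invert bits:     101010000
3. Add 1:           101010001

Answer: 101010001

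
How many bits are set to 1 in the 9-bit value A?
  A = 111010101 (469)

111010101
1-bits at positions (from bit 0 = LSB): 0, 2, 4, 6, 7, 8
Count = 6

Answer: 6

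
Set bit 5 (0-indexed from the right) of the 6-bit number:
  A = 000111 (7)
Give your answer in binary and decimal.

Mask = 1 << 5 = 100000
Bit 5 of A is 0, so OR-ing with the mask flips it to 1.
  000111
| 100000
--------
  100111

Answer: 100111 (39)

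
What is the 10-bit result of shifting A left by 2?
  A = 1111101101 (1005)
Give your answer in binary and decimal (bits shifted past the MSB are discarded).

Shift left by 2: drop the top 2 bit(s), append 2 zero(s) on the right.
  1111101101  ->  discard [11], keep [11101101], append 00
= 1110110100

Answer: 1110110100 (948)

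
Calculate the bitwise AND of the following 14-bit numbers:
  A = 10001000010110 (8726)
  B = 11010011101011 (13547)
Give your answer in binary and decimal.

Apply & to each column (1 only where both bits are 1):
  10001000010110
& 11010011101011
----------------
  10000000000010

Answer: 10000000000010 (8194)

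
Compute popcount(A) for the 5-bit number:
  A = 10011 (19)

10011
1-bits at positions (from bit 0 = LSB): 0, 1, 4
Count = 3

Answer: 3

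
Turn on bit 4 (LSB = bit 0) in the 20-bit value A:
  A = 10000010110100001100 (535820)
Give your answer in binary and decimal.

Mask = 1 << 4 = 00000000000000010000
Bit 4 of A is 0, so OR-ing with the mask flips it to 1.
  10000010110100001100
| 00000000000000010000
----------------------
  10000010110100011100

Answer: 10000010110100011100 (535836)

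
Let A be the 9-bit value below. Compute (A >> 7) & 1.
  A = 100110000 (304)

Bit 7 is the 8th from the right.
  100110000
   ^
That bit is 0.

Answer: 0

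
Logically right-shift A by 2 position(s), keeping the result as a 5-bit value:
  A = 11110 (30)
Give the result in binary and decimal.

Logical shift right by 2: drop the bottom 2 bit(s), prepend 2 zero(s) on the left.
  11110  ->  keep [111], discard [10], prepend 00
= 00111

Answer: 00111 (7)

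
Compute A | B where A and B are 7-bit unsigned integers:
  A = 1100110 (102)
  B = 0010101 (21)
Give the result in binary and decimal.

Apply | to each column (1 where either bit is 1):
  1100110
| 0010101
---------
  1110111

Answer: 1110111 (119)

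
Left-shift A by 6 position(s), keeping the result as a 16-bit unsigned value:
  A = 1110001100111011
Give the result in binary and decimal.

Shift left by 6: drop the top 6 bit(s), append 6 zero(s) on the right.
  1110001100111011  ->  discard [111000], keep [1100111011], append 000000
= 1100111011000000

Answer: 1100111011000000 (52928)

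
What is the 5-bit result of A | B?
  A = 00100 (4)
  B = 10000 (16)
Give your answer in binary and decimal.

Apply | to each column (1 where either bit is 1):
  00100
| 10000
-------
  10100

Answer: 10100 (20)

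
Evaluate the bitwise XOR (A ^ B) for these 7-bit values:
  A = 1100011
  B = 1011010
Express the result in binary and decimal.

Apply ^ to each column (1 where bits differ):
  1100011
^ 1011010
---------
  0111001

Answer: 0111001 (57)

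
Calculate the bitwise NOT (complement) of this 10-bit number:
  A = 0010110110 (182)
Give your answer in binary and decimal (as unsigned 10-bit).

Flip each bit (0->1, 1->0):
  0010110110
  1101001001

Answer: 1101001001 (841)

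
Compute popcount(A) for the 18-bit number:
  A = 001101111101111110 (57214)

001101111101111110
1-bits at positions (from bit 0 = LSB): 1, 2, 3, 4, 5, 6, 8, 9, 10, 11, 12, 14, 15
Count = 13

Answer: 13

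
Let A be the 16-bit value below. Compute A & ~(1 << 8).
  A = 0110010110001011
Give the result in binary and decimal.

Mask = ~(1 << 8) = 1111111011111111
Bit 8 of A is 1, so AND-ing with the mask clears it to 0.
  0110010110001011
& 1111111011111111
------------------
  0110010010001011

Answer: 0110010010001011 (25739)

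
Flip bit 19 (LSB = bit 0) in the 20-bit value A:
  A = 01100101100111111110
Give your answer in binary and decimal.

Mask = 1 << 19 = 10000000000000000000
Bit 19 of A is 0; XOR with the mask flips it to 1.
  01100101100111111110
^ 10000000000000000000
----------------------
  11100101100111111110

Answer: 11100101100111111110 (940542)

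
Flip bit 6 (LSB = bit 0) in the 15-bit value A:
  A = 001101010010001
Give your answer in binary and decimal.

Mask = 1 << 6 = 000000001000000
Bit 6 of A is 0; XOR with the mask flips it to 1.
  001101010010001
^ 000000001000000
-----------------
  001101011010001

Answer: 001101011010001 (6865)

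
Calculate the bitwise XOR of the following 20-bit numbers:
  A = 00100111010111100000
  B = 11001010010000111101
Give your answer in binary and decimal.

Apply ^ to each column (1 where bits differ):
  00100111010111100000
^ 11001010010000111101
----------------------
  11101101000111011101

Answer: 11101101000111011101 (971229)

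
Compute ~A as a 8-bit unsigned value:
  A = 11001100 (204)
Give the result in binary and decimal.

Flip each bit (0->1, 1->0):
  11001100
  00110011

Answer: 00110011 (51)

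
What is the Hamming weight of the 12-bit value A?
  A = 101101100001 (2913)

101101100001
1-bits at positions (from bit 0 = LSB): 0, 5, 6, 8, 9, 11
Count = 6

Answer: 6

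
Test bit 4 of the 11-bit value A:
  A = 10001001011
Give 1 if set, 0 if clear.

Bit 4 is the 5th from the right.
  10001001011
        ^
That bit is 0.

Answer: 0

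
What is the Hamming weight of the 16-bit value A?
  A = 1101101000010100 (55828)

1101101000010100
1-bits at positions (from bit 0 = LSB): 2, 4, 9, 11, 12, 14, 15
Count = 7

Answer: 7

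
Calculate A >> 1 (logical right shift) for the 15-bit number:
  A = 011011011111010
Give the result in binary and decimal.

Logical shift right by 1: drop the bottom 1 bit(s), prepend 1 zero(s) on the left.
  011011011111010  ->  keep [01101101111101], discard [0], prepend 0
= 001101101111101

Answer: 001101101111101 (7037)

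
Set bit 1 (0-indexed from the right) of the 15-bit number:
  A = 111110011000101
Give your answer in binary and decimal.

Mask = 1 << 1 = 000000000000010
Bit 1 of A is 0, so OR-ing with the mask flips it to 1.
  111110011000101
| 000000000000010
-----------------
  111110011000111

Answer: 111110011000111 (31943)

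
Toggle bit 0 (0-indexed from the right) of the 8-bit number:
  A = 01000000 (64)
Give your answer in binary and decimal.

Mask = 1 << 0 = 00000001
Bit 0 of A is 0; XOR with the mask flips it to 1.
  01000000
^ 00000001
----------
  01000001

Answer: 01000001 (65)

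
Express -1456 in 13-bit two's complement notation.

1. Binary of +1456:  0010110110000
2. Invert bits:     1101001001111
3. Add 1:           1101001010000

Answer: 1101001010000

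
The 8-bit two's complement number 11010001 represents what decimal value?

MSB is 1, so the value is negative. Find the magnitude:
1. Invert bits:  00101110
2. Add 1:        00101111  = 47
3. Apply sign:   -47

Answer: -47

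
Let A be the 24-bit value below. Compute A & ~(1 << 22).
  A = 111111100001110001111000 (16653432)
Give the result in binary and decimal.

Mask = ~(1 << 22) = 101111111111111111111111
Bit 22 of A is 1, so AND-ing with the mask clears it to 0.
  111111100001110001111000
& 101111111111111111111111
--------------------------
  101111100001110001111000

Answer: 101111100001110001111000 (12459128)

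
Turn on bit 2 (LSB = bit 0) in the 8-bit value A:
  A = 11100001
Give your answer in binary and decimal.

Mask = 1 << 2 = 00000100
Bit 2 of A is 0, so OR-ing with the mask flips it to 1.
  11100001
| 00000100
----------
  11100101

Answer: 11100101 (229)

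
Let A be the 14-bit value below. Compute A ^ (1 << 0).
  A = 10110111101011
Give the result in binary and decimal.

Mask = 1 << 0 = 00000000000001
Bit 0 of A is 1; XOR with the mask flips it to 0.
  10110111101011
^ 00000000000001
----------------
  10110111101010

Answer: 10110111101010 (11754)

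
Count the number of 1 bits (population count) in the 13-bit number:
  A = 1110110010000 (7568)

1110110010000
1-bits at positions (from bit 0 = LSB): 4, 7, 8, 10, 11, 12
Count = 6

Answer: 6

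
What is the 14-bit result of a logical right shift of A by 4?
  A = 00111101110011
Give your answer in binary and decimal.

Logical shift right by 4: drop the bottom 4 bit(s), prepend 4 zero(s) on the left.
  00111101110011  ->  keep [0011110111], discard [0011], prepend 0000
= 00000011110111

Answer: 00000011110111 (247)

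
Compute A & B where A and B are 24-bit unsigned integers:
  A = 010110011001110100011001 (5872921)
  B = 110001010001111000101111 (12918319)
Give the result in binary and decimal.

Apply & to each column (1 only where both bits are 1):
  010110011001110100011001
& 110001010001111000101111
--------------------------
  010000010001110000001001

Answer: 010000010001110000001001 (4267017)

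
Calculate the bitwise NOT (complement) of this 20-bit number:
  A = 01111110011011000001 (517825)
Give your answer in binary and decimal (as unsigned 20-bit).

Flip each bit (0->1, 1->0):
  01111110011011000001
  10000001100100111110

Answer: 10000001100100111110 (530750)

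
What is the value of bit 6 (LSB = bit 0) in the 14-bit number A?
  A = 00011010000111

Bit 6 is the 7th from the right.
  00011010000111
         ^
That bit is 0.

Answer: 0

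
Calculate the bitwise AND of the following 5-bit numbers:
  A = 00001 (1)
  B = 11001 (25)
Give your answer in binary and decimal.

Apply & to each column (1 only where both bits are 1):
  00001
& 11001
-------
  00001

Answer: 00001 (1)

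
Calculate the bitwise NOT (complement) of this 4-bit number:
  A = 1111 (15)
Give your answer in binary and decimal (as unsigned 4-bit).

Flip each bit (0->1, 1->0):
  1111
  0000

Answer: 0000 (0)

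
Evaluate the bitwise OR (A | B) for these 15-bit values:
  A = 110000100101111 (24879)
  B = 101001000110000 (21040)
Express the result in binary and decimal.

Apply | to each column (1 where either bit is 1):
  110000100101111
| 101001000110000
-----------------
  111001100111111

Answer: 111001100111111 (29503)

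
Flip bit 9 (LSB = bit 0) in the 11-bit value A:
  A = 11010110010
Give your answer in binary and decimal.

Mask = 1 << 9 = 01000000000
Bit 9 of A is 1; XOR with the mask flips it to 0.
  11010110010
^ 01000000000
-------------
  10010110010

Answer: 10010110010 (1202)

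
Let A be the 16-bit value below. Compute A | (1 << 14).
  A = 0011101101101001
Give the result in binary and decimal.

Mask = 1 << 14 = 0100000000000000
Bit 14 of A is 0, so OR-ing with the mask flips it to 1.
  0011101101101001
| 0100000000000000
------------------
  0111101101101001

Answer: 0111101101101001 (31593)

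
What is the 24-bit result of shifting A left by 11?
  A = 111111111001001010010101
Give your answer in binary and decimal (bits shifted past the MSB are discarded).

Shift left by 11: drop the top 11 bit(s), append 11 zero(s) on the right.
  111111111001001010010101  ->  discard [11111111100], keep [1001010010101], append 00000000000
= 100101001010100000000000

Answer: 100101001010100000000000 (9742336)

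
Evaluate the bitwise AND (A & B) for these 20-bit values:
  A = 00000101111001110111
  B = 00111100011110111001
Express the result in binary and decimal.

Apply & to each column (1 only where both bits are 1):
  00000101111001110111
& 00111100011110111001
----------------------
  00000100011000110001

Answer: 00000100011000110001 (17969)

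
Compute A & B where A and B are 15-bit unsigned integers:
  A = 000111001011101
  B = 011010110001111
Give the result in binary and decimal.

Apply & to each column (1 only where both bits are 1):
  000111001011101
& 011010110001111
-----------------
  000010000001101

Answer: 000010000001101 (1037)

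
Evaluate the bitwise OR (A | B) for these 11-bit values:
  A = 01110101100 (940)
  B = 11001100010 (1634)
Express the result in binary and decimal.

Apply | to each column (1 where either bit is 1):
  01110101100
| 11001100010
-------------
  11111101110

Answer: 11111101110 (2030)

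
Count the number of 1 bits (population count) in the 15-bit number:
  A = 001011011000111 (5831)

001011011000111
1-bits at positions (from bit 0 = LSB): 0, 1, 2, 6, 7, 9, 10, 12
Count = 8

Answer: 8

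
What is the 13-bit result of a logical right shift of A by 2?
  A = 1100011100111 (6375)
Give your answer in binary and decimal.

Logical shift right by 2: drop the bottom 2 bit(s), prepend 2 zero(s) on the left.
  1100011100111  ->  keep [11000111001], discard [11], prepend 00
= 0011000111001

Answer: 0011000111001 (1593)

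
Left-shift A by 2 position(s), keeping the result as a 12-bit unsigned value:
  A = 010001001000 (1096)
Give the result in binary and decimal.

Shift left by 2: drop the top 2 bit(s), append 2 zero(s) on the right.
  010001001000  ->  discard [01], keep [0001001000], append 00
= 000100100000

Answer: 000100100000 (288)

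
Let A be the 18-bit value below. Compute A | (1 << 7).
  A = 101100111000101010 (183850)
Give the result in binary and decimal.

Mask = 1 << 7 = 000000000010000000
Bit 7 of A is 0, so OR-ing with the mask flips it to 1.
  101100111000101010
| 000000000010000000
--------------------
  101100111010101010

Answer: 101100111010101010 (183978)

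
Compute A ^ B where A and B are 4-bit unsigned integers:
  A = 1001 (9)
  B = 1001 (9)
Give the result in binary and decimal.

Apply ^ to each column (1 where bits differ):
  1001
^ 1001
------
  0000

Answer: 0000 (0)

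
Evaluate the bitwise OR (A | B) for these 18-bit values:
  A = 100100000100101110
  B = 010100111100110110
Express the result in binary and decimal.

Apply | to each column (1 where either bit is 1):
  100100000100101110
| 010100111100110110
--------------------
  110100111100111110

Answer: 110100111100111110 (216894)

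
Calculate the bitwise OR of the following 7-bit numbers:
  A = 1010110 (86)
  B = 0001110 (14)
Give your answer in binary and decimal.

Apply | to each column (1 where either bit is 1):
  1010110
| 0001110
---------
  1011110

Answer: 1011110 (94)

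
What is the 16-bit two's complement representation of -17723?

1. Binary of +17723:  0100010100111011
2. Invert bits:     1011101011000100
3. Add 1:           1011101011000101

Answer: 1011101011000101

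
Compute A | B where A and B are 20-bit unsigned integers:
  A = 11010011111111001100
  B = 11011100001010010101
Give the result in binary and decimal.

Apply | to each column (1 where either bit is 1):
  11010011111111001100
| 11011100001010010101
----------------------
  11011111111111011101

Answer: 11011111111111011101 (917469)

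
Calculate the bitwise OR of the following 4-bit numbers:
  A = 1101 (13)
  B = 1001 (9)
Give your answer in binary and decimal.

Apply | to each column (1 where either bit is 1):
  1101
| 1001
------
  1101

Answer: 1101 (13)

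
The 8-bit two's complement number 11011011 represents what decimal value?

MSB is 1, so the value is negative. Find the magnitude:
1. Invert bits:  00100100
2. Add 1:        00100101  = 37
3. Apply sign:   -37

Answer: -37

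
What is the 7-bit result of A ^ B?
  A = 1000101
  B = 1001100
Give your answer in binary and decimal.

Apply ^ to each column (1 where bits differ):
  1000101
^ 1001100
---------
  0001001

Answer: 0001001 (9)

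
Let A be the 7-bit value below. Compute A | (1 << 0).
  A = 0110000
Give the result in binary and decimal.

Mask = 1 << 0 = 0000001
Bit 0 of A is 0, so OR-ing with the mask flips it to 1.
  0110000
| 0000001
---------
  0110001

Answer: 0110001 (49)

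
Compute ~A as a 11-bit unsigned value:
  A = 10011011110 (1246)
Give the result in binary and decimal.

Flip each bit (0->1, 1->0):
  10011011110
  01100100001

Answer: 01100100001 (801)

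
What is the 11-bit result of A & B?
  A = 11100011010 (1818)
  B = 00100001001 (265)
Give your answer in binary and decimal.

Apply & to each column (1 only where both bits are 1):
  11100011010
& 00100001001
-------------
  00100001000

Answer: 00100001000 (264)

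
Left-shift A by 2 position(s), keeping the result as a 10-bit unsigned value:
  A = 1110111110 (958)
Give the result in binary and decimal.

Shift left by 2: drop the top 2 bit(s), append 2 zero(s) on the right.
  1110111110  ->  discard [11], keep [10111110], append 00
= 1011111000

Answer: 1011111000 (760)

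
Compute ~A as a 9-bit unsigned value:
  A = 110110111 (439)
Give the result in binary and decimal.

Flip each bit (0->1, 1->0):
  110110111
  001001000

Answer: 001001000 (72)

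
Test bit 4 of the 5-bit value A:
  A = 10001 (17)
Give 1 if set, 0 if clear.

Bit 4 is the 5th from the right.
  10001
  ^
That bit is 1.

Answer: 1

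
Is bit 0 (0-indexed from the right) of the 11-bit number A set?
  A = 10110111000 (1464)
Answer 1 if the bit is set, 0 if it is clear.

Bit 0 is the 1st from the right.
  10110111000
            ^
That bit is 0.

Answer: 0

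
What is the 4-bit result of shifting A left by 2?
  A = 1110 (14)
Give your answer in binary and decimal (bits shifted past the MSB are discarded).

Shift left by 2: drop the top 2 bit(s), append 2 zero(s) on the right.
  1110  ->  discard [11], keep [10], append 00
= 1000

Answer: 1000 (8)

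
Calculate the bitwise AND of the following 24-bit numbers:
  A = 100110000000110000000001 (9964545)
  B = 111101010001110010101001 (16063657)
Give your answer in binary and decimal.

Apply & to each column (1 only where both bits are 1):
  100110000000110000000001
& 111101010001110010101001
--------------------------
  100100000000110000000001

Answer: 100100000000110000000001 (9440257)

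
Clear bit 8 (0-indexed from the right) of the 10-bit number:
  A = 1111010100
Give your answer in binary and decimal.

Mask = ~(1 << 8) = 1011111111
Bit 8 of A is 1, so AND-ing with the mask clears it to 0.
  1111010100
& 1011111111
------------
  1011010100

Answer: 1011010100 (724)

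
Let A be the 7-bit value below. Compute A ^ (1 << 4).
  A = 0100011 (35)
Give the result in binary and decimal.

Mask = 1 << 4 = 0010000
Bit 4 of A is 0; XOR with the mask flips it to 1.
  0100011
^ 0010000
---------
  0110011

Answer: 0110011 (51)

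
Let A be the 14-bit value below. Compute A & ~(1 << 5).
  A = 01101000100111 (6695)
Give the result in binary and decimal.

Mask = ~(1 << 5) = 11111111011111
Bit 5 of A is 1, so AND-ing with the mask clears it to 0.
  01101000100111
& 11111111011111
----------------
  01101000000111

Answer: 01101000000111 (6663)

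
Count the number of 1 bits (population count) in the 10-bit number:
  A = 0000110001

0000110001
1-bits at positions (from bit 0 = LSB): 0, 4, 5
Count = 3

Answer: 3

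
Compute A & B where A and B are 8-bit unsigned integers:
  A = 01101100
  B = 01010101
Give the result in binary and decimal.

Apply & to each column (1 only where both bits are 1):
  01101100
& 01010101
----------
  01000100

Answer: 01000100 (68)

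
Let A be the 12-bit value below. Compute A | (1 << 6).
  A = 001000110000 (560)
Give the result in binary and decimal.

Mask = 1 << 6 = 000001000000
Bit 6 of A is 0, so OR-ing with the mask flips it to 1.
  001000110000
| 000001000000
--------------
  001001110000

Answer: 001001110000 (624)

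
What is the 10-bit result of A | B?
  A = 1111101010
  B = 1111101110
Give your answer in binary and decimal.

Apply | to each column (1 where either bit is 1):
  1111101010
| 1111101110
------------
  1111101110

Answer: 1111101110 (1006)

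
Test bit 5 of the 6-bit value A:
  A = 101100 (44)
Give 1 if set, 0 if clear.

Bit 5 is the 6th from the right.
  101100
  ^
That bit is 1.

Answer: 1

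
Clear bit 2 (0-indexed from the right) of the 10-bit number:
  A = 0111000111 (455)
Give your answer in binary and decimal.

Mask = ~(1 << 2) = 1111111011
Bit 2 of A is 1, so AND-ing with the mask clears it to 0.
  0111000111
& 1111111011
------------
  0111000011

Answer: 0111000011 (451)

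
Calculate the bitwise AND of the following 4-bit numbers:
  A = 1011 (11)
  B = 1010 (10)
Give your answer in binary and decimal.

Apply & to each column (1 only where both bits are 1):
  1011
& 1010
------
  1010

Answer: 1010 (10)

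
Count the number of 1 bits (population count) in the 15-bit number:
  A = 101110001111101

101110001111101
1-bits at positions (from bit 0 = LSB): 0, 2, 3, 4, 5, 6, 10, 11, 12, 14
Count = 10

Answer: 10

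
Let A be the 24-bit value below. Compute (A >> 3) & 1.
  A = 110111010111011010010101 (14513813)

Bit 3 is the 4th from the right.
  110111010111011010010101
                      ^
That bit is 0.

Answer: 0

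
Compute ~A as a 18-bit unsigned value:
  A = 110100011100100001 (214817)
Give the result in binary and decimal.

Flip each bit (0->1, 1->0):
  110100011100100001
  001011100011011110

Answer: 001011100011011110 (47326)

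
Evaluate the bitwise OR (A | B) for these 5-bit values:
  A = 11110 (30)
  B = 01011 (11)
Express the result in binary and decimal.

Apply | to each column (1 where either bit is 1):
  11110
| 01011
-------
  11111

Answer: 11111 (31)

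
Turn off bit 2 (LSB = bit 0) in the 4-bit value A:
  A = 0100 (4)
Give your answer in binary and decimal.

Mask = ~(1 << 2) = 1011
Bit 2 of A is 1, so AND-ing with the mask clears it to 0.
  0100
& 1011
------
  0000

Answer: 0000 (0)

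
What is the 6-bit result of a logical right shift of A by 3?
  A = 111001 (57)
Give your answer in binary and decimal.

Logical shift right by 3: drop the bottom 3 bit(s), prepend 3 zero(s) on the left.
  111001  ->  keep [111], discard [001], prepend 000
= 000111

Answer: 000111 (7)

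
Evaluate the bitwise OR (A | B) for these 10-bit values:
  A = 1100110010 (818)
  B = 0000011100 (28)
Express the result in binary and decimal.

Apply | to each column (1 where either bit is 1):
  1100110010
| 0000011100
------------
  1100111110

Answer: 1100111110 (830)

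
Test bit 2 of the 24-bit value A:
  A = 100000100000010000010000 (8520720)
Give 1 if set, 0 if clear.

Bit 2 is the 3rd from the right.
  100000100000010000010000
                       ^
That bit is 0.

Answer: 0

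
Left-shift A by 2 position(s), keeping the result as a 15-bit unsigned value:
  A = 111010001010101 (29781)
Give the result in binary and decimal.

Shift left by 2: drop the top 2 bit(s), append 2 zero(s) on the right.
  111010001010101  ->  discard [11], keep [1010001010101], append 00
= 101000101010100

Answer: 101000101010100 (20820)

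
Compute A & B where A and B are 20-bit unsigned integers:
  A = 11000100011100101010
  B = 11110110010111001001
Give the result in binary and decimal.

Apply & to each column (1 only where both bits are 1):
  11000100011100101010
& 11110110010111001001
----------------------
  11000100010100001000

Answer: 11000100010100001000 (804104)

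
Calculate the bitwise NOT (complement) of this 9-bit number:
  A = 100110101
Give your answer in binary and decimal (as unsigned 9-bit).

Flip each bit (0->1, 1->0):
  100110101
  011001010

Answer: 011001010 (202)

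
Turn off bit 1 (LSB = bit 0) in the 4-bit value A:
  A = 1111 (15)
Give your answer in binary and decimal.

Mask = ~(1 << 1) = 1101
Bit 1 of A is 1, so AND-ing with the mask clears it to 0.
  1111
& 1101
------
  1101

Answer: 1101 (13)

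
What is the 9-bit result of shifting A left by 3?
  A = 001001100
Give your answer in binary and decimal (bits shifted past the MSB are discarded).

Shift left by 3: drop the top 3 bit(s), append 3 zero(s) on the right.
  001001100  ->  discard [001], keep [001100], append 000
= 001100000

Answer: 001100000 (96)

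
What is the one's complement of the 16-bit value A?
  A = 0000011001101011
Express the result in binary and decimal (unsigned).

Flip each bit (0->1, 1->0):
  0000011001101011
  1111100110010100

Answer: 1111100110010100 (63892)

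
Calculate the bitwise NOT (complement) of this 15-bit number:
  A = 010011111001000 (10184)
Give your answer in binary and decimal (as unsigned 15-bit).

Flip each bit (0->1, 1->0):
  010011111001000
  101100000110111

Answer: 101100000110111 (22583)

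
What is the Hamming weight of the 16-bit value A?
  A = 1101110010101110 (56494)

1101110010101110
1-bits at positions (from bit 0 = LSB): 1, 2, 3, 5, 7, 10, 11, 12, 14, 15
Count = 10

Answer: 10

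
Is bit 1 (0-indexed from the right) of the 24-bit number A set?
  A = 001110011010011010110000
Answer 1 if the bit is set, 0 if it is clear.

Bit 1 is the 2nd from the right.
  001110011010011010110000
                        ^
That bit is 0.

Answer: 0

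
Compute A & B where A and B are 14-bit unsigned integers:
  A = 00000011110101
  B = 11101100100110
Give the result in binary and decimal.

Apply & to each column (1 only where both bits are 1):
  00000011110101
& 11101100100110
----------------
  00000000100100

Answer: 00000000100100 (36)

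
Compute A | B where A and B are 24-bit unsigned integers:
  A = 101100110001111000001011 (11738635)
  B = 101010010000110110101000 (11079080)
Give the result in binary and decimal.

Apply | to each column (1 where either bit is 1):
  101100110001111000001011
| 101010010000110110101000
--------------------------
  101110110001111110101011

Answer: 101110110001111110101011 (12263339)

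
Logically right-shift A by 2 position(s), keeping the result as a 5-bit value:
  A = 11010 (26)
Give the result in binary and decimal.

Logical shift right by 2: drop the bottom 2 bit(s), prepend 2 zero(s) on the left.
  11010  ->  keep [110], discard [10], prepend 00
= 00110

Answer: 00110 (6)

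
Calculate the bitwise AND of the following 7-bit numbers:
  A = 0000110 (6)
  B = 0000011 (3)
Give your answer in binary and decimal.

Apply & to each column (1 only where both bits are 1):
  0000110
& 0000011
---------
  0000010

Answer: 0000010 (2)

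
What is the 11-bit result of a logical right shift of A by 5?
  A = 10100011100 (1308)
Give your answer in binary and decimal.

Logical shift right by 5: drop the bottom 5 bit(s), prepend 5 zero(s) on the left.
  10100011100  ->  keep [101000], discard [11100], prepend 00000
= 00000101000

Answer: 00000101000 (40)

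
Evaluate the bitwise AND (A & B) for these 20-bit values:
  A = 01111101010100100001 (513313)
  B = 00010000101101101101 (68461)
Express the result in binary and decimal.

Apply & to each column (1 only where both bits are 1):
  01111101010100100001
& 00010000101101101101
----------------------
  00010000000100100001

Answer: 00010000000100100001 (65825)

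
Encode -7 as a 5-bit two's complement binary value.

1. Binary of +7:  00111
2. Invert bits:     11000
3. Add 1:           11001

Answer: 11001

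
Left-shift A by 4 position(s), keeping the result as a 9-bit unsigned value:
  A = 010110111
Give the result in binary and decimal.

Shift left by 4: drop the top 4 bit(s), append 4 zero(s) on the right.
  010110111  ->  discard [0101], keep [10111], append 0000
= 101110000

Answer: 101110000 (368)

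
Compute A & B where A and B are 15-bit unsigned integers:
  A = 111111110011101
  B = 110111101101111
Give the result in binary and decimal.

Apply & to each column (1 only where both bits are 1):
  111111110011101
& 110111101101111
-----------------
  110111100001101

Answer: 110111100001101 (28429)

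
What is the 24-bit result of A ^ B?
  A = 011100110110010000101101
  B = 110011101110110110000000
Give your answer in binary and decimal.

Apply ^ to each column (1 where bits differ):
  011100110110010000101101
^ 110011101110110110000000
--------------------------
  101111011000100110101101

Answer: 101111011000100110101101 (12421549)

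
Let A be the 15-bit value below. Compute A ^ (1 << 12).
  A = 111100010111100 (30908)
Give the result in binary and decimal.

Mask = 1 << 12 = 001000000000000
Bit 12 of A is 1; XOR with the mask flips it to 0.
  111100010111100
^ 001000000000000
-----------------
  110100010111100

Answer: 110100010111100 (26812)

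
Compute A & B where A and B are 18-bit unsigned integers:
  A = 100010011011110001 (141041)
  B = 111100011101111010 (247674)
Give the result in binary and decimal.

Apply & to each column (1 only where both bits are 1):
  100010011011110001
& 111100011101111010
--------------------
  100000011001110000

Answer: 100000011001110000 (132720)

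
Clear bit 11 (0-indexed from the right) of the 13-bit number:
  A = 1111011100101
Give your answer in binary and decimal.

Mask = ~(1 << 11) = 1011111111111
Bit 11 of A is 1, so AND-ing with the mask clears it to 0.
  1111011100101
& 1011111111111
---------------
  1011011100101

Answer: 1011011100101 (5861)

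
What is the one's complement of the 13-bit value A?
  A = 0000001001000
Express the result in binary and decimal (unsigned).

Flip each bit (0->1, 1->0):
  0000001001000
  1111110110111

Answer: 1111110110111 (8119)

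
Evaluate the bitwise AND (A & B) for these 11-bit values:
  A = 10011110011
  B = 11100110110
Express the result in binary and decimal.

Apply & to each column (1 only where both bits are 1):
  10011110011
& 11100110110
-------------
  10000110010

Answer: 10000110010 (1074)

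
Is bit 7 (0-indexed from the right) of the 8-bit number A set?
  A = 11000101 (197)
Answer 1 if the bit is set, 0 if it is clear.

Bit 7 is the 8th from the right.
  11000101
  ^
That bit is 1.

Answer: 1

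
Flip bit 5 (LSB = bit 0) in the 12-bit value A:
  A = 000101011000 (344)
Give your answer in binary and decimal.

Mask = 1 << 5 = 000000100000
Bit 5 of A is 0; XOR with the mask flips it to 1.
  000101011000
^ 000000100000
--------------
  000101111000

Answer: 000101111000 (376)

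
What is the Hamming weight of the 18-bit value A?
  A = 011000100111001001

011000100111001001
1-bits at positions (from bit 0 = LSB): 0, 3, 6, 7, 8, 11, 15, 16
Count = 8

Answer: 8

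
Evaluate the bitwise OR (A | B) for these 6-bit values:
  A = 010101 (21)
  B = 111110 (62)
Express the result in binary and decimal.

Apply | to each column (1 where either bit is 1):
  010101
| 111110
--------
  111111

Answer: 111111 (63)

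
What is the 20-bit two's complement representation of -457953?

1. Binary of +457953:  01101111110011100001
2. Invert bits:     10010000001100011110
3. Add 1:           10010000001100011111

Answer: 10010000001100011111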